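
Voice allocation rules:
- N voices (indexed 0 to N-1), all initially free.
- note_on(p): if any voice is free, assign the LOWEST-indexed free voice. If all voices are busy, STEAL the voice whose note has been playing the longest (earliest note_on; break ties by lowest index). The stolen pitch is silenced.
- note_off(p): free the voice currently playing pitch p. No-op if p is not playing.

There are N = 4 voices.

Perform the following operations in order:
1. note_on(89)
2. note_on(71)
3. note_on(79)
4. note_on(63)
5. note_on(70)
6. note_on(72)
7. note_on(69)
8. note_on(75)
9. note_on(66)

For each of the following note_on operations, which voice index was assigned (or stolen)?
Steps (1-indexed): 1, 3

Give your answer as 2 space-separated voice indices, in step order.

Answer: 0 2

Derivation:
Op 1: note_on(89): voice 0 is free -> assigned | voices=[89 - - -]
Op 2: note_on(71): voice 1 is free -> assigned | voices=[89 71 - -]
Op 3: note_on(79): voice 2 is free -> assigned | voices=[89 71 79 -]
Op 4: note_on(63): voice 3 is free -> assigned | voices=[89 71 79 63]
Op 5: note_on(70): all voices busy, STEAL voice 0 (pitch 89, oldest) -> assign | voices=[70 71 79 63]
Op 6: note_on(72): all voices busy, STEAL voice 1 (pitch 71, oldest) -> assign | voices=[70 72 79 63]
Op 7: note_on(69): all voices busy, STEAL voice 2 (pitch 79, oldest) -> assign | voices=[70 72 69 63]
Op 8: note_on(75): all voices busy, STEAL voice 3 (pitch 63, oldest) -> assign | voices=[70 72 69 75]
Op 9: note_on(66): all voices busy, STEAL voice 0 (pitch 70, oldest) -> assign | voices=[66 72 69 75]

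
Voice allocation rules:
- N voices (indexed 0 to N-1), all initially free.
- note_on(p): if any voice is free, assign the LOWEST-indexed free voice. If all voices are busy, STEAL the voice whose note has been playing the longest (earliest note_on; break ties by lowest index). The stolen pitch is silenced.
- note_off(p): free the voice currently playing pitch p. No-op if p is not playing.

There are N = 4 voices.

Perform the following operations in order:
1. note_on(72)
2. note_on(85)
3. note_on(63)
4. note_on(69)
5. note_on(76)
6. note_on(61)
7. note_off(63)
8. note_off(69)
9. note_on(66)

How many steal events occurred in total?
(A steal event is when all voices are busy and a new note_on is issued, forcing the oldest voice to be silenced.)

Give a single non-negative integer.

Op 1: note_on(72): voice 0 is free -> assigned | voices=[72 - - -]
Op 2: note_on(85): voice 1 is free -> assigned | voices=[72 85 - -]
Op 3: note_on(63): voice 2 is free -> assigned | voices=[72 85 63 -]
Op 4: note_on(69): voice 3 is free -> assigned | voices=[72 85 63 69]
Op 5: note_on(76): all voices busy, STEAL voice 0 (pitch 72, oldest) -> assign | voices=[76 85 63 69]
Op 6: note_on(61): all voices busy, STEAL voice 1 (pitch 85, oldest) -> assign | voices=[76 61 63 69]
Op 7: note_off(63): free voice 2 | voices=[76 61 - 69]
Op 8: note_off(69): free voice 3 | voices=[76 61 - -]
Op 9: note_on(66): voice 2 is free -> assigned | voices=[76 61 66 -]

Answer: 2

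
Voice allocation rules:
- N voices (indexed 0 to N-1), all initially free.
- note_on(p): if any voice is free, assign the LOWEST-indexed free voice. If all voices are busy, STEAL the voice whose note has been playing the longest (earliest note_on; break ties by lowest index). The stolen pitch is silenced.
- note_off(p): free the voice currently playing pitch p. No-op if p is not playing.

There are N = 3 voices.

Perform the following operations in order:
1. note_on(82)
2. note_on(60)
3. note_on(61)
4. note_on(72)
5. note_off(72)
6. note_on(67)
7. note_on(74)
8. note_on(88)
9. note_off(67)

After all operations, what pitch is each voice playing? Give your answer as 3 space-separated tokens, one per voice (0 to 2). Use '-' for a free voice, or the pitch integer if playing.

Op 1: note_on(82): voice 0 is free -> assigned | voices=[82 - -]
Op 2: note_on(60): voice 1 is free -> assigned | voices=[82 60 -]
Op 3: note_on(61): voice 2 is free -> assigned | voices=[82 60 61]
Op 4: note_on(72): all voices busy, STEAL voice 0 (pitch 82, oldest) -> assign | voices=[72 60 61]
Op 5: note_off(72): free voice 0 | voices=[- 60 61]
Op 6: note_on(67): voice 0 is free -> assigned | voices=[67 60 61]
Op 7: note_on(74): all voices busy, STEAL voice 1 (pitch 60, oldest) -> assign | voices=[67 74 61]
Op 8: note_on(88): all voices busy, STEAL voice 2 (pitch 61, oldest) -> assign | voices=[67 74 88]
Op 9: note_off(67): free voice 0 | voices=[- 74 88]

Answer: - 74 88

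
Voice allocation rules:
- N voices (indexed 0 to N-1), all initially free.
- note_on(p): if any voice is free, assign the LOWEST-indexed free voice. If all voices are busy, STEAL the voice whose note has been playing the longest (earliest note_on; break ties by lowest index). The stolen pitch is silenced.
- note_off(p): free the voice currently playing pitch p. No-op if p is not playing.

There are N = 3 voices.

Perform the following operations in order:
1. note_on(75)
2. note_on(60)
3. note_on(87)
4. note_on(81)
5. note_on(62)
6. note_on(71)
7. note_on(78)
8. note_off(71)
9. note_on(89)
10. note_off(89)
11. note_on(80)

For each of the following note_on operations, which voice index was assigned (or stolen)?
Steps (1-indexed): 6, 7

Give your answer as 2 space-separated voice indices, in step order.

Answer: 2 0

Derivation:
Op 1: note_on(75): voice 0 is free -> assigned | voices=[75 - -]
Op 2: note_on(60): voice 1 is free -> assigned | voices=[75 60 -]
Op 3: note_on(87): voice 2 is free -> assigned | voices=[75 60 87]
Op 4: note_on(81): all voices busy, STEAL voice 0 (pitch 75, oldest) -> assign | voices=[81 60 87]
Op 5: note_on(62): all voices busy, STEAL voice 1 (pitch 60, oldest) -> assign | voices=[81 62 87]
Op 6: note_on(71): all voices busy, STEAL voice 2 (pitch 87, oldest) -> assign | voices=[81 62 71]
Op 7: note_on(78): all voices busy, STEAL voice 0 (pitch 81, oldest) -> assign | voices=[78 62 71]
Op 8: note_off(71): free voice 2 | voices=[78 62 -]
Op 9: note_on(89): voice 2 is free -> assigned | voices=[78 62 89]
Op 10: note_off(89): free voice 2 | voices=[78 62 -]
Op 11: note_on(80): voice 2 is free -> assigned | voices=[78 62 80]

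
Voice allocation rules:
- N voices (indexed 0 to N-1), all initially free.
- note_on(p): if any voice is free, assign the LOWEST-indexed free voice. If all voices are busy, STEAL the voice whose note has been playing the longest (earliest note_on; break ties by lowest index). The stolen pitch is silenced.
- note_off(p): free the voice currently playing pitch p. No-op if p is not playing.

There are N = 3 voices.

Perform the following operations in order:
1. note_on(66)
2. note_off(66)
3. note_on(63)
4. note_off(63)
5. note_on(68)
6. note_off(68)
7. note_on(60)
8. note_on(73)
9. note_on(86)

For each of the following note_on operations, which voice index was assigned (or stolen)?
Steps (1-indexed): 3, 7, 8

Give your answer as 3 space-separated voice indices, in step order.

Op 1: note_on(66): voice 0 is free -> assigned | voices=[66 - -]
Op 2: note_off(66): free voice 0 | voices=[- - -]
Op 3: note_on(63): voice 0 is free -> assigned | voices=[63 - -]
Op 4: note_off(63): free voice 0 | voices=[- - -]
Op 5: note_on(68): voice 0 is free -> assigned | voices=[68 - -]
Op 6: note_off(68): free voice 0 | voices=[- - -]
Op 7: note_on(60): voice 0 is free -> assigned | voices=[60 - -]
Op 8: note_on(73): voice 1 is free -> assigned | voices=[60 73 -]
Op 9: note_on(86): voice 2 is free -> assigned | voices=[60 73 86]

Answer: 0 0 1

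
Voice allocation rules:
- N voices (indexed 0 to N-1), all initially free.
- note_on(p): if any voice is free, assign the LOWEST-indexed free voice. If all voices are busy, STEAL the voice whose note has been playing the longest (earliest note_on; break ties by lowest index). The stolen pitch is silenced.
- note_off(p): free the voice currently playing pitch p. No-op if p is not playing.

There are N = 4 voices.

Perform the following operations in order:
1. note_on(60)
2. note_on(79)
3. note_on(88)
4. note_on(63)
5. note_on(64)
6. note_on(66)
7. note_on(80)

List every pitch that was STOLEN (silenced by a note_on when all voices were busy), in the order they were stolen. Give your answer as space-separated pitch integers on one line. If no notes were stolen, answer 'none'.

Op 1: note_on(60): voice 0 is free -> assigned | voices=[60 - - -]
Op 2: note_on(79): voice 1 is free -> assigned | voices=[60 79 - -]
Op 3: note_on(88): voice 2 is free -> assigned | voices=[60 79 88 -]
Op 4: note_on(63): voice 3 is free -> assigned | voices=[60 79 88 63]
Op 5: note_on(64): all voices busy, STEAL voice 0 (pitch 60, oldest) -> assign | voices=[64 79 88 63]
Op 6: note_on(66): all voices busy, STEAL voice 1 (pitch 79, oldest) -> assign | voices=[64 66 88 63]
Op 7: note_on(80): all voices busy, STEAL voice 2 (pitch 88, oldest) -> assign | voices=[64 66 80 63]

Answer: 60 79 88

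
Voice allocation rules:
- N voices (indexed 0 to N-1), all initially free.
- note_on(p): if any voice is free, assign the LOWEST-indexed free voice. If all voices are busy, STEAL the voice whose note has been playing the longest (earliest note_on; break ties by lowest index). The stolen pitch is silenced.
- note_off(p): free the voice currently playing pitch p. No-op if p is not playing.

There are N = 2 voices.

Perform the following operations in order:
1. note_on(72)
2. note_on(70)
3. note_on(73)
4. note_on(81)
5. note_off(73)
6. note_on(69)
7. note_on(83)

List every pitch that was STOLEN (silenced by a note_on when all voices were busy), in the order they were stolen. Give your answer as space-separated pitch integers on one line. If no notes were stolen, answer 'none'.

Op 1: note_on(72): voice 0 is free -> assigned | voices=[72 -]
Op 2: note_on(70): voice 1 is free -> assigned | voices=[72 70]
Op 3: note_on(73): all voices busy, STEAL voice 0 (pitch 72, oldest) -> assign | voices=[73 70]
Op 4: note_on(81): all voices busy, STEAL voice 1 (pitch 70, oldest) -> assign | voices=[73 81]
Op 5: note_off(73): free voice 0 | voices=[- 81]
Op 6: note_on(69): voice 0 is free -> assigned | voices=[69 81]
Op 7: note_on(83): all voices busy, STEAL voice 1 (pitch 81, oldest) -> assign | voices=[69 83]

Answer: 72 70 81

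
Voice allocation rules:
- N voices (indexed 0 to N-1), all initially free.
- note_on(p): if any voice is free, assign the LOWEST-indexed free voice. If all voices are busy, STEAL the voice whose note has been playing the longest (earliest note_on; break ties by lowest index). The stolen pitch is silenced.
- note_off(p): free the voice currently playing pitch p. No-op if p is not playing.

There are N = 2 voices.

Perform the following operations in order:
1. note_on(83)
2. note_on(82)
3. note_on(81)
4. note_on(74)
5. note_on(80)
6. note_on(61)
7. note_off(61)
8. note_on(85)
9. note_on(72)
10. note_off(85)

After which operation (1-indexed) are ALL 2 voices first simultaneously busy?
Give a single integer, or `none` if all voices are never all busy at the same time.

Answer: 2

Derivation:
Op 1: note_on(83): voice 0 is free -> assigned | voices=[83 -]
Op 2: note_on(82): voice 1 is free -> assigned | voices=[83 82]
Op 3: note_on(81): all voices busy, STEAL voice 0 (pitch 83, oldest) -> assign | voices=[81 82]
Op 4: note_on(74): all voices busy, STEAL voice 1 (pitch 82, oldest) -> assign | voices=[81 74]
Op 5: note_on(80): all voices busy, STEAL voice 0 (pitch 81, oldest) -> assign | voices=[80 74]
Op 6: note_on(61): all voices busy, STEAL voice 1 (pitch 74, oldest) -> assign | voices=[80 61]
Op 7: note_off(61): free voice 1 | voices=[80 -]
Op 8: note_on(85): voice 1 is free -> assigned | voices=[80 85]
Op 9: note_on(72): all voices busy, STEAL voice 0 (pitch 80, oldest) -> assign | voices=[72 85]
Op 10: note_off(85): free voice 1 | voices=[72 -]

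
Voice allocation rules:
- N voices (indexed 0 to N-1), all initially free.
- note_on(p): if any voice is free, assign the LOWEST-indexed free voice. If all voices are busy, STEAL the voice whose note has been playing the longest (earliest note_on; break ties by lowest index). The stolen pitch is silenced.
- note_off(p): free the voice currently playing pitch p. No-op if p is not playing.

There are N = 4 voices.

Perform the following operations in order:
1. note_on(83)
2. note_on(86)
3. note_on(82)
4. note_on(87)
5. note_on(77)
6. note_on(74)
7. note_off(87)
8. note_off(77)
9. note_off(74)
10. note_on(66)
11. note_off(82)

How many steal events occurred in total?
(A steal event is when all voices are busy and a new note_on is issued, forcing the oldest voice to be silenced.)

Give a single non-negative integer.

Answer: 2

Derivation:
Op 1: note_on(83): voice 0 is free -> assigned | voices=[83 - - -]
Op 2: note_on(86): voice 1 is free -> assigned | voices=[83 86 - -]
Op 3: note_on(82): voice 2 is free -> assigned | voices=[83 86 82 -]
Op 4: note_on(87): voice 3 is free -> assigned | voices=[83 86 82 87]
Op 5: note_on(77): all voices busy, STEAL voice 0 (pitch 83, oldest) -> assign | voices=[77 86 82 87]
Op 6: note_on(74): all voices busy, STEAL voice 1 (pitch 86, oldest) -> assign | voices=[77 74 82 87]
Op 7: note_off(87): free voice 3 | voices=[77 74 82 -]
Op 8: note_off(77): free voice 0 | voices=[- 74 82 -]
Op 9: note_off(74): free voice 1 | voices=[- - 82 -]
Op 10: note_on(66): voice 0 is free -> assigned | voices=[66 - 82 -]
Op 11: note_off(82): free voice 2 | voices=[66 - - -]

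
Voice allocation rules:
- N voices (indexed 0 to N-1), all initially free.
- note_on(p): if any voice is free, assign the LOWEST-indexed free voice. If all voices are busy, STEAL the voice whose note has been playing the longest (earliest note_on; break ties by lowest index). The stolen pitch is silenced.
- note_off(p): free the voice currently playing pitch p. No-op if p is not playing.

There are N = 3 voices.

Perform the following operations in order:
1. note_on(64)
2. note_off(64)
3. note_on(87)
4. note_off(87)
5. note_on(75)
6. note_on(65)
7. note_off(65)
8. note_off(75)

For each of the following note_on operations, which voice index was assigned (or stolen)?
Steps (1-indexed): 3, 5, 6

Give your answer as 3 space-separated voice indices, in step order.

Answer: 0 0 1

Derivation:
Op 1: note_on(64): voice 0 is free -> assigned | voices=[64 - -]
Op 2: note_off(64): free voice 0 | voices=[- - -]
Op 3: note_on(87): voice 0 is free -> assigned | voices=[87 - -]
Op 4: note_off(87): free voice 0 | voices=[- - -]
Op 5: note_on(75): voice 0 is free -> assigned | voices=[75 - -]
Op 6: note_on(65): voice 1 is free -> assigned | voices=[75 65 -]
Op 7: note_off(65): free voice 1 | voices=[75 - -]
Op 8: note_off(75): free voice 0 | voices=[- - -]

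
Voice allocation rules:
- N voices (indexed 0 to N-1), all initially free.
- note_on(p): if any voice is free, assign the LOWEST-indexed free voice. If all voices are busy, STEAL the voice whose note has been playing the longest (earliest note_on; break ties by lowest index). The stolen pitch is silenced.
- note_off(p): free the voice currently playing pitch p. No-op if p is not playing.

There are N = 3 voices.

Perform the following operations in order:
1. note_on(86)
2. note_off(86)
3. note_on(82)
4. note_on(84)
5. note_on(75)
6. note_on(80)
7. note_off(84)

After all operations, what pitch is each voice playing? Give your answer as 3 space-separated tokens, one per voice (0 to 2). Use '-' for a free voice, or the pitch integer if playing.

Op 1: note_on(86): voice 0 is free -> assigned | voices=[86 - -]
Op 2: note_off(86): free voice 0 | voices=[- - -]
Op 3: note_on(82): voice 0 is free -> assigned | voices=[82 - -]
Op 4: note_on(84): voice 1 is free -> assigned | voices=[82 84 -]
Op 5: note_on(75): voice 2 is free -> assigned | voices=[82 84 75]
Op 6: note_on(80): all voices busy, STEAL voice 0 (pitch 82, oldest) -> assign | voices=[80 84 75]
Op 7: note_off(84): free voice 1 | voices=[80 - 75]

Answer: 80 - 75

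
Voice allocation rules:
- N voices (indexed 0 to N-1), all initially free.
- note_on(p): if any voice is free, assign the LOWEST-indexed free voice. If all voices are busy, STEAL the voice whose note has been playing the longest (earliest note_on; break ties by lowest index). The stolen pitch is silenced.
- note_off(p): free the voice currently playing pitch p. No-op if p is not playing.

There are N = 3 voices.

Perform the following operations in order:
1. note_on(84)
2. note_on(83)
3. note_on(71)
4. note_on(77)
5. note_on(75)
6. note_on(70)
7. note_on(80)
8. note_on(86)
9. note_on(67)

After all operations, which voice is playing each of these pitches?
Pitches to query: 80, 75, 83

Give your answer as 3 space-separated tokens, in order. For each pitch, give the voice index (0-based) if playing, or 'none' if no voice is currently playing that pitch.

Answer: 0 none none

Derivation:
Op 1: note_on(84): voice 0 is free -> assigned | voices=[84 - -]
Op 2: note_on(83): voice 1 is free -> assigned | voices=[84 83 -]
Op 3: note_on(71): voice 2 is free -> assigned | voices=[84 83 71]
Op 4: note_on(77): all voices busy, STEAL voice 0 (pitch 84, oldest) -> assign | voices=[77 83 71]
Op 5: note_on(75): all voices busy, STEAL voice 1 (pitch 83, oldest) -> assign | voices=[77 75 71]
Op 6: note_on(70): all voices busy, STEAL voice 2 (pitch 71, oldest) -> assign | voices=[77 75 70]
Op 7: note_on(80): all voices busy, STEAL voice 0 (pitch 77, oldest) -> assign | voices=[80 75 70]
Op 8: note_on(86): all voices busy, STEAL voice 1 (pitch 75, oldest) -> assign | voices=[80 86 70]
Op 9: note_on(67): all voices busy, STEAL voice 2 (pitch 70, oldest) -> assign | voices=[80 86 67]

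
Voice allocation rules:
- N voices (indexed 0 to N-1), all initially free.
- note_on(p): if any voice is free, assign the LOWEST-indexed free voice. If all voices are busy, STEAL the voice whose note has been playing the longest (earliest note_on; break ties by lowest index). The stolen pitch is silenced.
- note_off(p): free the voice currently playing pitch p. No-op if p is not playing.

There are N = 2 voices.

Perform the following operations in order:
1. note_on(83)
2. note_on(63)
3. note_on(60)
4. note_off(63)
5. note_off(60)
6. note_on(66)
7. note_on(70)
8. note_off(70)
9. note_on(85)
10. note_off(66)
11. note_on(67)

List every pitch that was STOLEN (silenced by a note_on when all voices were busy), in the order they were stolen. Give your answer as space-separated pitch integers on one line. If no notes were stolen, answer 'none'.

Op 1: note_on(83): voice 0 is free -> assigned | voices=[83 -]
Op 2: note_on(63): voice 1 is free -> assigned | voices=[83 63]
Op 3: note_on(60): all voices busy, STEAL voice 0 (pitch 83, oldest) -> assign | voices=[60 63]
Op 4: note_off(63): free voice 1 | voices=[60 -]
Op 5: note_off(60): free voice 0 | voices=[- -]
Op 6: note_on(66): voice 0 is free -> assigned | voices=[66 -]
Op 7: note_on(70): voice 1 is free -> assigned | voices=[66 70]
Op 8: note_off(70): free voice 1 | voices=[66 -]
Op 9: note_on(85): voice 1 is free -> assigned | voices=[66 85]
Op 10: note_off(66): free voice 0 | voices=[- 85]
Op 11: note_on(67): voice 0 is free -> assigned | voices=[67 85]

Answer: 83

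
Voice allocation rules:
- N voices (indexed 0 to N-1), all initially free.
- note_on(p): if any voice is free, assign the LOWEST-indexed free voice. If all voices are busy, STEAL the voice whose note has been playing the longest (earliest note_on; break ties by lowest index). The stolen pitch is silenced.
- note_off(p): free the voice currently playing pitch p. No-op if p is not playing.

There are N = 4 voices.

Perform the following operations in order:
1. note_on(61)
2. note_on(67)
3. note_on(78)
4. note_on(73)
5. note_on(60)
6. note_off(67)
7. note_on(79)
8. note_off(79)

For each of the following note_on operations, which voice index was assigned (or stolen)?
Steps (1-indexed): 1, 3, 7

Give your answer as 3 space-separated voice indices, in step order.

Answer: 0 2 1

Derivation:
Op 1: note_on(61): voice 0 is free -> assigned | voices=[61 - - -]
Op 2: note_on(67): voice 1 is free -> assigned | voices=[61 67 - -]
Op 3: note_on(78): voice 2 is free -> assigned | voices=[61 67 78 -]
Op 4: note_on(73): voice 3 is free -> assigned | voices=[61 67 78 73]
Op 5: note_on(60): all voices busy, STEAL voice 0 (pitch 61, oldest) -> assign | voices=[60 67 78 73]
Op 6: note_off(67): free voice 1 | voices=[60 - 78 73]
Op 7: note_on(79): voice 1 is free -> assigned | voices=[60 79 78 73]
Op 8: note_off(79): free voice 1 | voices=[60 - 78 73]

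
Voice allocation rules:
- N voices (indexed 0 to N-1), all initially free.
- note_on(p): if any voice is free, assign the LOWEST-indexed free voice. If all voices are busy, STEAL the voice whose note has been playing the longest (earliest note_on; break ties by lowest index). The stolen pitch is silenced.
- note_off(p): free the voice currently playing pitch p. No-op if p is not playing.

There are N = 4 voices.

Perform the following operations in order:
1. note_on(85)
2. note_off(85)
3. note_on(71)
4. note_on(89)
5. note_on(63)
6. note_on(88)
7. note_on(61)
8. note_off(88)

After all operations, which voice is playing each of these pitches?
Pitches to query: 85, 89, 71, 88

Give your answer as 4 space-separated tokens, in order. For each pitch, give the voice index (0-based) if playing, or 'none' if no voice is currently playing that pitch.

Op 1: note_on(85): voice 0 is free -> assigned | voices=[85 - - -]
Op 2: note_off(85): free voice 0 | voices=[- - - -]
Op 3: note_on(71): voice 0 is free -> assigned | voices=[71 - - -]
Op 4: note_on(89): voice 1 is free -> assigned | voices=[71 89 - -]
Op 5: note_on(63): voice 2 is free -> assigned | voices=[71 89 63 -]
Op 6: note_on(88): voice 3 is free -> assigned | voices=[71 89 63 88]
Op 7: note_on(61): all voices busy, STEAL voice 0 (pitch 71, oldest) -> assign | voices=[61 89 63 88]
Op 8: note_off(88): free voice 3 | voices=[61 89 63 -]

Answer: none 1 none none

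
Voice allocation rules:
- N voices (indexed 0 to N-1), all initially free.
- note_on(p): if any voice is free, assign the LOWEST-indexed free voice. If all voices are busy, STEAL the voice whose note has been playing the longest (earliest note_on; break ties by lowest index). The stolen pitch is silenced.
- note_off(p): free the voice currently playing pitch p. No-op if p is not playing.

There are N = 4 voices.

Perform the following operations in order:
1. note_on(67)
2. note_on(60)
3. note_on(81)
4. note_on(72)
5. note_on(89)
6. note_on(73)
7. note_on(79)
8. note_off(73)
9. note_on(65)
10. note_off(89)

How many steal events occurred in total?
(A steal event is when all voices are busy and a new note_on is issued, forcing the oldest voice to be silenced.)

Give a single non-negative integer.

Answer: 3

Derivation:
Op 1: note_on(67): voice 0 is free -> assigned | voices=[67 - - -]
Op 2: note_on(60): voice 1 is free -> assigned | voices=[67 60 - -]
Op 3: note_on(81): voice 2 is free -> assigned | voices=[67 60 81 -]
Op 4: note_on(72): voice 3 is free -> assigned | voices=[67 60 81 72]
Op 5: note_on(89): all voices busy, STEAL voice 0 (pitch 67, oldest) -> assign | voices=[89 60 81 72]
Op 6: note_on(73): all voices busy, STEAL voice 1 (pitch 60, oldest) -> assign | voices=[89 73 81 72]
Op 7: note_on(79): all voices busy, STEAL voice 2 (pitch 81, oldest) -> assign | voices=[89 73 79 72]
Op 8: note_off(73): free voice 1 | voices=[89 - 79 72]
Op 9: note_on(65): voice 1 is free -> assigned | voices=[89 65 79 72]
Op 10: note_off(89): free voice 0 | voices=[- 65 79 72]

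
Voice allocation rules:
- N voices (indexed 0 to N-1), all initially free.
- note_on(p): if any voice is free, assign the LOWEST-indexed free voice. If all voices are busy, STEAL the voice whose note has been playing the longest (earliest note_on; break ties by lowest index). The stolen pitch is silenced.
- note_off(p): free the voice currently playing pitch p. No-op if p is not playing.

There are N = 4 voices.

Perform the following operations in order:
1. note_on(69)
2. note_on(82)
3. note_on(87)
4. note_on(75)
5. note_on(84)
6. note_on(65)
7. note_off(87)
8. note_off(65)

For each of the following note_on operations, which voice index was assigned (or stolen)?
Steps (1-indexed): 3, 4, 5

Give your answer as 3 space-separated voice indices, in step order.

Answer: 2 3 0

Derivation:
Op 1: note_on(69): voice 0 is free -> assigned | voices=[69 - - -]
Op 2: note_on(82): voice 1 is free -> assigned | voices=[69 82 - -]
Op 3: note_on(87): voice 2 is free -> assigned | voices=[69 82 87 -]
Op 4: note_on(75): voice 3 is free -> assigned | voices=[69 82 87 75]
Op 5: note_on(84): all voices busy, STEAL voice 0 (pitch 69, oldest) -> assign | voices=[84 82 87 75]
Op 6: note_on(65): all voices busy, STEAL voice 1 (pitch 82, oldest) -> assign | voices=[84 65 87 75]
Op 7: note_off(87): free voice 2 | voices=[84 65 - 75]
Op 8: note_off(65): free voice 1 | voices=[84 - - 75]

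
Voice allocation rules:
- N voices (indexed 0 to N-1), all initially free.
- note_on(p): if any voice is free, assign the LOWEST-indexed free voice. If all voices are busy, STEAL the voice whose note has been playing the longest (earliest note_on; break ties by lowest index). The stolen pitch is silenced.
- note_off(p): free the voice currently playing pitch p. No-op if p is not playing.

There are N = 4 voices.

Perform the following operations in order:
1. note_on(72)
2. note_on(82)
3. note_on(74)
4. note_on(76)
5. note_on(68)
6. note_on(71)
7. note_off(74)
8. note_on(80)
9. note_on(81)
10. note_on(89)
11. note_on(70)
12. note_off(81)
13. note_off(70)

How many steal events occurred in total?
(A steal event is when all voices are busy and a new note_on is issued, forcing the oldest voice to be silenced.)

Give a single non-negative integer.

Op 1: note_on(72): voice 0 is free -> assigned | voices=[72 - - -]
Op 2: note_on(82): voice 1 is free -> assigned | voices=[72 82 - -]
Op 3: note_on(74): voice 2 is free -> assigned | voices=[72 82 74 -]
Op 4: note_on(76): voice 3 is free -> assigned | voices=[72 82 74 76]
Op 5: note_on(68): all voices busy, STEAL voice 0 (pitch 72, oldest) -> assign | voices=[68 82 74 76]
Op 6: note_on(71): all voices busy, STEAL voice 1 (pitch 82, oldest) -> assign | voices=[68 71 74 76]
Op 7: note_off(74): free voice 2 | voices=[68 71 - 76]
Op 8: note_on(80): voice 2 is free -> assigned | voices=[68 71 80 76]
Op 9: note_on(81): all voices busy, STEAL voice 3 (pitch 76, oldest) -> assign | voices=[68 71 80 81]
Op 10: note_on(89): all voices busy, STEAL voice 0 (pitch 68, oldest) -> assign | voices=[89 71 80 81]
Op 11: note_on(70): all voices busy, STEAL voice 1 (pitch 71, oldest) -> assign | voices=[89 70 80 81]
Op 12: note_off(81): free voice 3 | voices=[89 70 80 -]
Op 13: note_off(70): free voice 1 | voices=[89 - 80 -]

Answer: 5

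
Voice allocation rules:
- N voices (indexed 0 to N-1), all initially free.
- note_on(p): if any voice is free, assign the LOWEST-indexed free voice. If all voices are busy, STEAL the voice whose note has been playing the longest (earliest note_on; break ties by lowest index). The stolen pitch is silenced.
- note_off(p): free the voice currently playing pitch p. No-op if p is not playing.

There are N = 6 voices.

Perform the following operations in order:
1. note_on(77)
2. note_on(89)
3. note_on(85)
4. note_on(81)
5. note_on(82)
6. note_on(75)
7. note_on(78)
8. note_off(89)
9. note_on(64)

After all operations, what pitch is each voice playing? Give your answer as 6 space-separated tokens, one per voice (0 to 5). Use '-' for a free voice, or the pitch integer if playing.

Answer: 78 64 85 81 82 75

Derivation:
Op 1: note_on(77): voice 0 is free -> assigned | voices=[77 - - - - -]
Op 2: note_on(89): voice 1 is free -> assigned | voices=[77 89 - - - -]
Op 3: note_on(85): voice 2 is free -> assigned | voices=[77 89 85 - - -]
Op 4: note_on(81): voice 3 is free -> assigned | voices=[77 89 85 81 - -]
Op 5: note_on(82): voice 4 is free -> assigned | voices=[77 89 85 81 82 -]
Op 6: note_on(75): voice 5 is free -> assigned | voices=[77 89 85 81 82 75]
Op 7: note_on(78): all voices busy, STEAL voice 0 (pitch 77, oldest) -> assign | voices=[78 89 85 81 82 75]
Op 8: note_off(89): free voice 1 | voices=[78 - 85 81 82 75]
Op 9: note_on(64): voice 1 is free -> assigned | voices=[78 64 85 81 82 75]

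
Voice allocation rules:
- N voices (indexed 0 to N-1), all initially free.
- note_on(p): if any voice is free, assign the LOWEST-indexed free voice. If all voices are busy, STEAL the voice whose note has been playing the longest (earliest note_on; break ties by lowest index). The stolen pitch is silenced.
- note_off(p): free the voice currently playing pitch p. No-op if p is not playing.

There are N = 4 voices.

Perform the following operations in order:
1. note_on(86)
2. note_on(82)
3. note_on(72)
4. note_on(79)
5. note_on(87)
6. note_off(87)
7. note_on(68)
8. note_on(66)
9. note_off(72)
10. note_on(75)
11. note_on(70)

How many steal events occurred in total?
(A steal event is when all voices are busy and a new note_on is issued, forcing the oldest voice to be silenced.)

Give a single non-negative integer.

Op 1: note_on(86): voice 0 is free -> assigned | voices=[86 - - -]
Op 2: note_on(82): voice 1 is free -> assigned | voices=[86 82 - -]
Op 3: note_on(72): voice 2 is free -> assigned | voices=[86 82 72 -]
Op 4: note_on(79): voice 3 is free -> assigned | voices=[86 82 72 79]
Op 5: note_on(87): all voices busy, STEAL voice 0 (pitch 86, oldest) -> assign | voices=[87 82 72 79]
Op 6: note_off(87): free voice 0 | voices=[- 82 72 79]
Op 7: note_on(68): voice 0 is free -> assigned | voices=[68 82 72 79]
Op 8: note_on(66): all voices busy, STEAL voice 1 (pitch 82, oldest) -> assign | voices=[68 66 72 79]
Op 9: note_off(72): free voice 2 | voices=[68 66 - 79]
Op 10: note_on(75): voice 2 is free -> assigned | voices=[68 66 75 79]
Op 11: note_on(70): all voices busy, STEAL voice 3 (pitch 79, oldest) -> assign | voices=[68 66 75 70]

Answer: 3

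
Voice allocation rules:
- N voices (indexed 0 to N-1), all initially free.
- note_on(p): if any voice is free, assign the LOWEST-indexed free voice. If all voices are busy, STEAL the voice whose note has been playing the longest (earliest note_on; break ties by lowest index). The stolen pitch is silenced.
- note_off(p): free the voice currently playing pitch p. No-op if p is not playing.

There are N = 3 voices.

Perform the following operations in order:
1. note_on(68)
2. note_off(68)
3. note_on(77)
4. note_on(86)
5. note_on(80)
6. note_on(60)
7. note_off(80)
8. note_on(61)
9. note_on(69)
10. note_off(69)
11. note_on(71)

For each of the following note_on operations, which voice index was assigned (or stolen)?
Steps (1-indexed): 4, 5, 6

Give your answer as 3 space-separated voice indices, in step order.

Op 1: note_on(68): voice 0 is free -> assigned | voices=[68 - -]
Op 2: note_off(68): free voice 0 | voices=[- - -]
Op 3: note_on(77): voice 0 is free -> assigned | voices=[77 - -]
Op 4: note_on(86): voice 1 is free -> assigned | voices=[77 86 -]
Op 5: note_on(80): voice 2 is free -> assigned | voices=[77 86 80]
Op 6: note_on(60): all voices busy, STEAL voice 0 (pitch 77, oldest) -> assign | voices=[60 86 80]
Op 7: note_off(80): free voice 2 | voices=[60 86 -]
Op 8: note_on(61): voice 2 is free -> assigned | voices=[60 86 61]
Op 9: note_on(69): all voices busy, STEAL voice 1 (pitch 86, oldest) -> assign | voices=[60 69 61]
Op 10: note_off(69): free voice 1 | voices=[60 - 61]
Op 11: note_on(71): voice 1 is free -> assigned | voices=[60 71 61]

Answer: 1 2 0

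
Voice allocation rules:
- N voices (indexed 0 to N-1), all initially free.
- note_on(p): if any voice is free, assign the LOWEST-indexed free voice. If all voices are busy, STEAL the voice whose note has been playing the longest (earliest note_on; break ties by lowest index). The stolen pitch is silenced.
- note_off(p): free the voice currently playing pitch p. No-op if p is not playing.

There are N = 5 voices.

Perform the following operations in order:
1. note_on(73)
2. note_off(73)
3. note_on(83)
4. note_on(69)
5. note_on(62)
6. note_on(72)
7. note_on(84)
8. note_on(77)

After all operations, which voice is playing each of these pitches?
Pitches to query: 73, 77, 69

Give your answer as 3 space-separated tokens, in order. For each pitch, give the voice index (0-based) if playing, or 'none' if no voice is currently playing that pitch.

Answer: none 0 1

Derivation:
Op 1: note_on(73): voice 0 is free -> assigned | voices=[73 - - - -]
Op 2: note_off(73): free voice 0 | voices=[- - - - -]
Op 3: note_on(83): voice 0 is free -> assigned | voices=[83 - - - -]
Op 4: note_on(69): voice 1 is free -> assigned | voices=[83 69 - - -]
Op 5: note_on(62): voice 2 is free -> assigned | voices=[83 69 62 - -]
Op 6: note_on(72): voice 3 is free -> assigned | voices=[83 69 62 72 -]
Op 7: note_on(84): voice 4 is free -> assigned | voices=[83 69 62 72 84]
Op 8: note_on(77): all voices busy, STEAL voice 0 (pitch 83, oldest) -> assign | voices=[77 69 62 72 84]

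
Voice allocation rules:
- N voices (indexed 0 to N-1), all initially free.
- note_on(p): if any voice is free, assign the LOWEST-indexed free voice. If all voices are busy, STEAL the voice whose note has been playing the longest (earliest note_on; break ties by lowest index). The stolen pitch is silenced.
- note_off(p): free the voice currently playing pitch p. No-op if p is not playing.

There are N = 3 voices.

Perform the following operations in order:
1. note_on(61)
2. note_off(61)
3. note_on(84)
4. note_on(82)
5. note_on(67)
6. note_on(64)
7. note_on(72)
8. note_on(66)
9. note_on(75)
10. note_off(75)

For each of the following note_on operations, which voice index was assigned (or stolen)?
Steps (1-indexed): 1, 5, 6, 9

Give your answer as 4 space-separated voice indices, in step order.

Answer: 0 2 0 0

Derivation:
Op 1: note_on(61): voice 0 is free -> assigned | voices=[61 - -]
Op 2: note_off(61): free voice 0 | voices=[- - -]
Op 3: note_on(84): voice 0 is free -> assigned | voices=[84 - -]
Op 4: note_on(82): voice 1 is free -> assigned | voices=[84 82 -]
Op 5: note_on(67): voice 2 is free -> assigned | voices=[84 82 67]
Op 6: note_on(64): all voices busy, STEAL voice 0 (pitch 84, oldest) -> assign | voices=[64 82 67]
Op 7: note_on(72): all voices busy, STEAL voice 1 (pitch 82, oldest) -> assign | voices=[64 72 67]
Op 8: note_on(66): all voices busy, STEAL voice 2 (pitch 67, oldest) -> assign | voices=[64 72 66]
Op 9: note_on(75): all voices busy, STEAL voice 0 (pitch 64, oldest) -> assign | voices=[75 72 66]
Op 10: note_off(75): free voice 0 | voices=[- 72 66]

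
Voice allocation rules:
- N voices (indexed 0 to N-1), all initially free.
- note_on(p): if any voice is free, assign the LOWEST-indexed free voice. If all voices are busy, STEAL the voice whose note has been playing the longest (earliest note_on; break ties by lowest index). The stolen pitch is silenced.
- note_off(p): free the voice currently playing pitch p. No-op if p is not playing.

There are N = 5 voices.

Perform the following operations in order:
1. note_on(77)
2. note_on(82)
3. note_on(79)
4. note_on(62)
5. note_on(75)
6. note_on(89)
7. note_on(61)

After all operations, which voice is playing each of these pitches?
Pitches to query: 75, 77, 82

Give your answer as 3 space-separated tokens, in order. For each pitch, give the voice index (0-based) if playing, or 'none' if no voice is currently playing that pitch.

Op 1: note_on(77): voice 0 is free -> assigned | voices=[77 - - - -]
Op 2: note_on(82): voice 1 is free -> assigned | voices=[77 82 - - -]
Op 3: note_on(79): voice 2 is free -> assigned | voices=[77 82 79 - -]
Op 4: note_on(62): voice 3 is free -> assigned | voices=[77 82 79 62 -]
Op 5: note_on(75): voice 4 is free -> assigned | voices=[77 82 79 62 75]
Op 6: note_on(89): all voices busy, STEAL voice 0 (pitch 77, oldest) -> assign | voices=[89 82 79 62 75]
Op 7: note_on(61): all voices busy, STEAL voice 1 (pitch 82, oldest) -> assign | voices=[89 61 79 62 75]

Answer: 4 none none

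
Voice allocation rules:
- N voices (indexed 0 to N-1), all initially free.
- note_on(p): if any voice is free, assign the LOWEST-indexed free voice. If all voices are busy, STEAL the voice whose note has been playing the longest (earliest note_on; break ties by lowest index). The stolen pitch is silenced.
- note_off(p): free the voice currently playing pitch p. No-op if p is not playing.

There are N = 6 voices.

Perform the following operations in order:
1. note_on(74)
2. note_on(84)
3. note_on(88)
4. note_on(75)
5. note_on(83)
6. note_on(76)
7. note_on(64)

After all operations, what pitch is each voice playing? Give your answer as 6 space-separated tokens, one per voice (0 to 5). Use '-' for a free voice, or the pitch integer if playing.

Answer: 64 84 88 75 83 76

Derivation:
Op 1: note_on(74): voice 0 is free -> assigned | voices=[74 - - - - -]
Op 2: note_on(84): voice 1 is free -> assigned | voices=[74 84 - - - -]
Op 3: note_on(88): voice 2 is free -> assigned | voices=[74 84 88 - - -]
Op 4: note_on(75): voice 3 is free -> assigned | voices=[74 84 88 75 - -]
Op 5: note_on(83): voice 4 is free -> assigned | voices=[74 84 88 75 83 -]
Op 6: note_on(76): voice 5 is free -> assigned | voices=[74 84 88 75 83 76]
Op 7: note_on(64): all voices busy, STEAL voice 0 (pitch 74, oldest) -> assign | voices=[64 84 88 75 83 76]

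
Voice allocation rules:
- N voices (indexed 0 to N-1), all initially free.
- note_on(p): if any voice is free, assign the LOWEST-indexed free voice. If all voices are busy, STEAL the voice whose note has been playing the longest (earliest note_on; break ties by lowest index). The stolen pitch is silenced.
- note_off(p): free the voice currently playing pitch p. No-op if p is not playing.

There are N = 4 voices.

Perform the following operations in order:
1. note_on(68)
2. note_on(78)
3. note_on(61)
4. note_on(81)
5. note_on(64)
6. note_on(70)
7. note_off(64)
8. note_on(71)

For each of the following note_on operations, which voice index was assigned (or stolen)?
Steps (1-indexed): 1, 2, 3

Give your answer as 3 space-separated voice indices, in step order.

Op 1: note_on(68): voice 0 is free -> assigned | voices=[68 - - -]
Op 2: note_on(78): voice 1 is free -> assigned | voices=[68 78 - -]
Op 3: note_on(61): voice 2 is free -> assigned | voices=[68 78 61 -]
Op 4: note_on(81): voice 3 is free -> assigned | voices=[68 78 61 81]
Op 5: note_on(64): all voices busy, STEAL voice 0 (pitch 68, oldest) -> assign | voices=[64 78 61 81]
Op 6: note_on(70): all voices busy, STEAL voice 1 (pitch 78, oldest) -> assign | voices=[64 70 61 81]
Op 7: note_off(64): free voice 0 | voices=[- 70 61 81]
Op 8: note_on(71): voice 0 is free -> assigned | voices=[71 70 61 81]

Answer: 0 1 2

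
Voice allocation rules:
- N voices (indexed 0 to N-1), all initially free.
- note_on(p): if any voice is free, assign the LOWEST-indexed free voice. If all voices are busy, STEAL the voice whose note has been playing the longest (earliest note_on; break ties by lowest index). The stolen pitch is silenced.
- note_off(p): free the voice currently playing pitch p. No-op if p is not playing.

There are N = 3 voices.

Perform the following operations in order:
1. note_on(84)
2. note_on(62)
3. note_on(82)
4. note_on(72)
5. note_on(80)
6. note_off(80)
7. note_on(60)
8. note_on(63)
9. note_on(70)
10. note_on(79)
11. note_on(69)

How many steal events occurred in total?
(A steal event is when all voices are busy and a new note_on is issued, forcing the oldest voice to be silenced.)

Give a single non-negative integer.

Answer: 6

Derivation:
Op 1: note_on(84): voice 0 is free -> assigned | voices=[84 - -]
Op 2: note_on(62): voice 1 is free -> assigned | voices=[84 62 -]
Op 3: note_on(82): voice 2 is free -> assigned | voices=[84 62 82]
Op 4: note_on(72): all voices busy, STEAL voice 0 (pitch 84, oldest) -> assign | voices=[72 62 82]
Op 5: note_on(80): all voices busy, STEAL voice 1 (pitch 62, oldest) -> assign | voices=[72 80 82]
Op 6: note_off(80): free voice 1 | voices=[72 - 82]
Op 7: note_on(60): voice 1 is free -> assigned | voices=[72 60 82]
Op 8: note_on(63): all voices busy, STEAL voice 2 (pitch 82, oldest) -> assign | voices=[72 60 63]
Op 9: note_on(70): all voices busy, STEAL voice 0 (pitch 72, oldest) -> assign | voices=[70 60 63]
Op 10: note_on(79): all voices busy, STEAL voice 1 (pitch 60, oldest) -> assign | voices=[70 79 63]
Op 11: note_on(69): all voices busy, STEAL voice 2 (pitch 63, oldest) -> assign | voices=[70 79 69]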